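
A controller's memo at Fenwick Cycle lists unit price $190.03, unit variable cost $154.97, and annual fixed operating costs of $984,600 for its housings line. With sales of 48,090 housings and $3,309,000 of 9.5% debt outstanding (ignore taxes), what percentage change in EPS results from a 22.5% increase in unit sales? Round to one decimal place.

Total contribution margin = 48,090 × $35.06 = $1,686,035.40.
Subtracting fixed costs: EBIT = $1,686,035.40 − $984,600 = $701,435.40.
Interest = $314,355.00, so EBIT − I = $387,080.40.
DCL = total CM / (EBIT − I) = $1,686,035.40 / $387,080.40 = 4.3558.
%ΔEPS = DCL × %ΔSales = 4.3558 × +22.5% = +98.0%.

+98.0%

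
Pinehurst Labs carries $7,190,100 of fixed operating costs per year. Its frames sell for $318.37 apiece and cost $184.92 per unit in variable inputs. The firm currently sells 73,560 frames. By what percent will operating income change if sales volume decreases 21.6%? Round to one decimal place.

Total contribution margin = 73,560 × $133.45 = $9,816,582.00.
EBIT = $9,816,582.00 − $7,190,100 = $2,626,482.00.
Degree of operating leverage = $9,816,582.00 / $2,626,482.00 = 3.7375.
Operating income changes by 3.7375 × -21.6% = -80.7%.

-80.7%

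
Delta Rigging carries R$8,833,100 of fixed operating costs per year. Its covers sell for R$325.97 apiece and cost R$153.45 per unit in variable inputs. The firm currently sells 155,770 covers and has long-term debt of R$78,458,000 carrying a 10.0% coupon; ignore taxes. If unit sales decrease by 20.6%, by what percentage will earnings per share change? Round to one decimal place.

-54.3%

Total contribution margin = 155,770 × R$172.52 = R$26,873,440.40.
Operating income = contribution − fixed costs = R$26,873,440.40 − R$8,833,100 = R$18,040,340.40.
After interest of R$7,845,800.00, pre-tax earnings = R$10,194,540.40.
DCL = total CM / (EBIT − I) = R$26,873,440.40 / R$10,194,540.40 = 2.6361.
EPS therefore changes by 2.6361 × (-20.6%) = -54.3%.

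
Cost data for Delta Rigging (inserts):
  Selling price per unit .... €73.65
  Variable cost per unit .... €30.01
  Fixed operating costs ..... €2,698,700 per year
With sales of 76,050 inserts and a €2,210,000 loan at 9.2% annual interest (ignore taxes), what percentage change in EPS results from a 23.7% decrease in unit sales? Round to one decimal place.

At 76,050 units, contribution = 76,050 × €43.64 = €3,318,822.00.
Subtracting fixed costs: EBIT = €3,318,822.00 − €2,698,700 = €620,122.00.
After interest of €203,320.00, pre-tax earnings = €416,802.00.
DCL = total CM / (EBIT − I) = €3,318,822.00 / €416,802.00 = 7.9626.
%ΔEPS = DCL × %ΔSales = 7.9626 × -23.7% = -188.7%.

-188.7%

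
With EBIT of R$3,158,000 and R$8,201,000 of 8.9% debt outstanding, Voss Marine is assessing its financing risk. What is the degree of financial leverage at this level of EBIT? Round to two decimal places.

1.30

Annual interest charges come to R$729,889.00.
DFL = EBIT ÷ (EBIT − I) = R$3,158,000 ÷ (R$3,158,000 − R$729,889.00) = R$3,158,000 ÷ R$2,428,111.00 = 1.3006.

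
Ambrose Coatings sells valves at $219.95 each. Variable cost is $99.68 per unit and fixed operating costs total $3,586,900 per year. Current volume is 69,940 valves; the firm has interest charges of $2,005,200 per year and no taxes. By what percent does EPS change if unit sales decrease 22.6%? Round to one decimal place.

-67.4%

Contribution at this volume is 69,940 × $120.27 = $8,411,683.80.
EBIT = $8,411,683.80 − $3,586,900 = $4,824,783.80.
After interest of $2,005,200.00, pre-tax earnings = $2,819,583.80.
DCL = total CM / (EBIT − I) = $8,411,683.80 / $2,819,583.80 = 2.9833.
EPS therefore changes by 2.9833 × (-22.6%) = -67.4%.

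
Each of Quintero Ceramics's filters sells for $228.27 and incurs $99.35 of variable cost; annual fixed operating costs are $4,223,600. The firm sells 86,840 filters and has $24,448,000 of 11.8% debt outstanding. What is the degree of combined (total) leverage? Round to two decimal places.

Contribution at this volume is 86,840 × $128.92 = $11,195,412.80.
Operating income = contribution − fixed costs = $11,195,412.80 − $4,223,600 = $6,971,812.80. Interest = $2,884,864.00, so EBIT − I = $4,086,948.80.
Degree of total leverage = total CM / (EBIT − interest) = $11,195,412.80 / $4,086,948.80 = 2.7393.

2.74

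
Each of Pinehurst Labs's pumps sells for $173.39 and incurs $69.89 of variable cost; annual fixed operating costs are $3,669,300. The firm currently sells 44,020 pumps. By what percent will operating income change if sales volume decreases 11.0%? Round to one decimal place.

-56.5%

Total contribution margin = 44,020 × $103.50 = $4,556,070.00.
EBIT = $4,556,070.00 − $3,669,300 = $886,770.00.
DOL = contribution ÷ EBIT = $4,556,070.00 ÷ $886,770.00 = 5.1378.
So EBIT moves 5.1378 × (-11.0%) = -56.5%.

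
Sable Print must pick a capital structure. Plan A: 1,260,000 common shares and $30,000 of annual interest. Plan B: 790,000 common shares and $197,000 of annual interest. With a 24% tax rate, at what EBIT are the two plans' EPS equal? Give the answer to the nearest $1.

$477,702

Set EPS_A = EPS_B: (EBIT − $30,000)(1 − 0.24) ÷ 1,260,000 = (EBIT − $197,000)(1 − 0.24) ÷ 790,000.
Cancelling (1 − t) and cross-multiplying: 790,000·(EBIT − 30,000) = 1,260,000·(EBIT − 197,000).
Solving, EBIT = (197,000·1,260,000 − 30,000·790,000) / (1,260,000 − 790,000) = 224,520,000,000 / 470,000 = 477,702.13.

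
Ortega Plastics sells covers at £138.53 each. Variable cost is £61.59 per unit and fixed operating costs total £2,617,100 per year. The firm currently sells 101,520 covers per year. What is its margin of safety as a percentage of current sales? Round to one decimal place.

Unit CM = price − variable cost = £138.53 − £61.59 = £76.94. Break-even units = £2,617,100 ÷ £76.94 = 34,014.82; break-even revenue = 34,014.82 × £138.53 = £4,712,072.56.
Current sales = 101,520 × £138.53 = £14,063,565.60.
Margin of safety = (£14,063,565.60 − £4,712,072.56) ÷ £14,063,565.60 = 66.5%.

66.5%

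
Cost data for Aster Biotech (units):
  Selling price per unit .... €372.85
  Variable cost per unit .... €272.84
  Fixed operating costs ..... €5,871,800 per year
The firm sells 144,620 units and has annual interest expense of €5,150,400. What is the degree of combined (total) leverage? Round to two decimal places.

Contribution at this volume is 144,620 × €100.01 = €14,463,446.20.
Operating income = contribution − fixed costs = €14,463,446.20 − €5,871,800 = €8,591,646.20. Interest = €5,150,400.00, so EBIT − I = €3,441,246.20.
DCL = contribution ÷ (EBIT − I) = €14,463,446.20 ÷ €3,441,246.20 = 4.2030.

4.20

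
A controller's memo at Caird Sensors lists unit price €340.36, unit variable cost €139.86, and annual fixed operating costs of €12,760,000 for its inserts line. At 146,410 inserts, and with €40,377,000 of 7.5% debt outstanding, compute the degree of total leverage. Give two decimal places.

2.16

At 146,410 units, contribution = 146,410 × €200.50 = €29,355,205.00.
Subtracting fixed costs: EBIT = €29,355,205.00 − €12,760,000 = €16,595,205.00. Interest = €3,028,275.00, so EBIT − I = €13,566,930.00.
Degree of total leverage = total CM / (EBIT − interest) = €29,355,205.00 / €13,566,930.00 = 2.1637.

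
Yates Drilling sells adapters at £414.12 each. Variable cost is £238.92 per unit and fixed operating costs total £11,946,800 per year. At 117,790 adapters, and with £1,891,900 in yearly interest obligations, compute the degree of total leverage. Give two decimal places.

3.04

At 117,790 units, contribution = 117,790 × £175.20 = £20,636,808.00.
Subtracting fixed costs: EBIT = £20,636,808.00 − £11,946,800 = £8,690,008.00. Interest = £1,891,900.00, so EBIT − I = £6,798,108.00.
Degree of total leverage = total CM / (EBIT − interest) = £20,636,808.00 / £6,798,108.00 = 3.0357.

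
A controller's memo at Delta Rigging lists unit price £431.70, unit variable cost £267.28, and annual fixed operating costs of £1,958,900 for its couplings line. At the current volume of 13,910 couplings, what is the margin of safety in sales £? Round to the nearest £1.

Contribution margin per unit = £431.70 − £267.28 = £164.42. Break-even units = £1,958,900 ÷ £164.42 = 11,914.00; break-even revenue = 11,914.00 × £431.70 = £5,143,274.12.
Current sales = 13,910 × £431.70 = £6,004,947.00.
Margin of safety = £6,004,947.00 − £5,143,274.12 = £861,673.

£861,673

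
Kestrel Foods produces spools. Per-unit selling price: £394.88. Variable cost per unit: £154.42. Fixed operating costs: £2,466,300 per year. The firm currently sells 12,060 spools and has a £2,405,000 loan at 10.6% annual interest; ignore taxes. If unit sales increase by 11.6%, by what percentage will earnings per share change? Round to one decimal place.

At 12,060 units, contribution = 12,060 × £240.46 = £2,899,947.60.
Operating income = contribution − fixed costs = £2,899,947.60 − £2,466,300 = £433,647.60.
Interest = £254,930.00, so EBIT − I = £178,717.60.
DCL = total CM / (EBIT − I) = £2,899,947.60 / £178,717.60 = 16.2264.
EPS therefore changes by 16.2264 × (+11.6%) = +188.2%.

+188.2%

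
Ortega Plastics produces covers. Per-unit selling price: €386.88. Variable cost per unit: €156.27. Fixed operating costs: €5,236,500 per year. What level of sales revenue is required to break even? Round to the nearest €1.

CM per unit = €386.88 − €156.27 = €230.61; CM ratio = €230.61 / €386.88 = 0.5961.
Break-even sales = FC ÷ CM ratio = €5,236,500 × €386.88 / €230.61 = €8,784,949.

€8,784,949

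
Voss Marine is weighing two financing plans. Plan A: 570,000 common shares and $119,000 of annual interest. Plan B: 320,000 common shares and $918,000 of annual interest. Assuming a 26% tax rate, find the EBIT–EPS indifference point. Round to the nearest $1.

At indifference, (EBIT − 119,000)(1 − t)/570,000 = (EBIT − 918,000)(1 − t)/320,000.
The (1 − t) factor cancels: (EBIT − 119,000) × 320,000 = (EBIT − 918,000) × 570,000.
EBIT × (570,000 − 320,000) = 918,000 × 570,000 − 119,000 × 320,000 = 485,180,000,000, so EBIT = 485,180,000,000 ÷ 250,000 = 1,940,720.00.

$1,940,720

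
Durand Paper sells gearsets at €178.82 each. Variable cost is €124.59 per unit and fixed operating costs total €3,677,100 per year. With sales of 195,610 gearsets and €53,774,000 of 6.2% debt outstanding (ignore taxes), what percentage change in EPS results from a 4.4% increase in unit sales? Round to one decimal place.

+13.0%

At 195,610 units, contribution = 195,610 × €54.23 = €10,607,930.30.
EBIT = €10,607,930.30 − €3,677,100 = €6,930,830.30.
After interest of €3,333,988.00, pre-tax earnings = €3,596,842.30.
Degree of combined leverage = contribution ÷ (EBIT − I) = €10,607,930.30 ÷ €3,596,842.30 = 2.9492.
%ΔEPS = DCL × %ΔSales = 2.9492 × +4.4% = +13.0%.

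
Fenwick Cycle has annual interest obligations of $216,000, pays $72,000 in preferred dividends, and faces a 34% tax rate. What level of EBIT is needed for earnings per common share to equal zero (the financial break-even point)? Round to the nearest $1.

Grossing the preferred dividend up to pre-tax terms: $72,000 / (1 − 0.34) = $109,090.91.
Financial break-even EBIT = interest + D_p ÷ (1 − t) = $216,000 + $109,090.91 = $325,090.91.

$325,091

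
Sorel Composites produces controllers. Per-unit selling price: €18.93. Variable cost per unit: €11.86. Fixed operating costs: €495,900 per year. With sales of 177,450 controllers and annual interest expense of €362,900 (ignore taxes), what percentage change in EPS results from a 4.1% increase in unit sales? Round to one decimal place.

+13.0%

Contribution at this volume is 177,450 × €7.07 = €1,254,571.50.
Operating income = contribution − fixed costs = €1,254,571.50 − €495,900 = €758,671.50.
Interest = €362,900.00, so EBIT − I = €395,771.50.
Degree of combined leverage = contribution ÷ (EBIT − I) = €1,254,571.50 ÷ €395,771.50 = 3.1699.
%ΔEPS = DCL × %ΔSales = 3.1699 × +4.1% = +13.0%.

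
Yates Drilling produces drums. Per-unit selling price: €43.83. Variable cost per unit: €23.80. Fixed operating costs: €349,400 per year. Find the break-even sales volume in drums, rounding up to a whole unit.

Unit CM = price − variable cost = €43.83 − €23.80 = €20.03.
Break-even volume = fixed costs ÷ CM per unit = €349,400 ÷ €20.03 = 17,443.83, so 17,444 drums.

17,444 drums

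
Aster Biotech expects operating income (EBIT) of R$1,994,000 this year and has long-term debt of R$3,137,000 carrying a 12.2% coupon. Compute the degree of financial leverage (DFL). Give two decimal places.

1.24

Annual interest charges come to R$382,714.00.
DFL = EBIT ÷ (EBIT − I) = R$1,994,000 ÷ (R$1,994,000 − R$382,714.00) = R$1,994,000 ÷ R$1,611,286.00 = 1.2375.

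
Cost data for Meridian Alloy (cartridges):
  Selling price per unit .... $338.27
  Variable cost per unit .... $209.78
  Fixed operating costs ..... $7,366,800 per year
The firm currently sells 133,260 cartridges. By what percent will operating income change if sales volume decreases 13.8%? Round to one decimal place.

Contribution at this volume is 133,260 × $128.49 = $17,122,577.40.
Subtracting fixed costs: EBIT = $17,122,577.40 − $7,366,800 = $9,755,777.40.
So DOL = total CM / EBIT = $17,122,577.40 / $9,755,777.40 = 1.7551.
So EBIT moves 1.7551 × (-13.8%) = -24.2%.

-24.2%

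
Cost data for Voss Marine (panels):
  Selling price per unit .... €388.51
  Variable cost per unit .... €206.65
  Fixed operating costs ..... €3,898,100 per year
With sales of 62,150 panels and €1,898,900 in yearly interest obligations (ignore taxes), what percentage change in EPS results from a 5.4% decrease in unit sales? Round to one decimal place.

-11.1%

Total contribution margin = 62,150 × €181.86 = €11,302,599.00.
Subtracting fixed costs: EBIT = €11,302,599.00 − €3,898,100 = €7,404,499.00.
Interest = €1,898,900.00, so EBIT − I = €5,505,599.00.
Degree of combined leverage = contribution ÷ (EBIT − I) = €11,302,599.00 ÷ €5,505,599.00 = 2.0529.
%ΔEPS = DCL × %ΔSales = 2.0529 × -5.4% = -11.1%.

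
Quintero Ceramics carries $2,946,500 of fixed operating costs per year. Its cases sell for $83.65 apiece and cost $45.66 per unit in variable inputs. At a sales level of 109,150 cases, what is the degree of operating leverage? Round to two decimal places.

3.46

At 109,150 units, contribution = 109,150 × $37.99 = $4,146,608.50.
Operating income = contribution − fixed costs = $4,146,608.50 − $2,946,500 = $1,200,108.50.
DOL = contribution ÷ EBIT = $4,146,608.50 ÷ $1,200,108.50 = 3.4552.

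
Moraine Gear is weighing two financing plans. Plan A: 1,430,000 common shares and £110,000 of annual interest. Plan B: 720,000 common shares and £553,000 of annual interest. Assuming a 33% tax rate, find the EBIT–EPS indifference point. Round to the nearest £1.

£1,002,239

At indifference, (EBIT − 110,000)(1 − t)/1,430,000 = (EBIT − 553,000)(1 − t)/720,000.
The (1 − t) factor cancels: (EBIT − 110,000) × 720,000 = (EBIT − 553,000) × 1,430,000.
Solving, EBIT = (553,000·1,430,000 − 110,000·720,000) / (1,430,000 − 720,000) = 711,590,000,000 / 710,000 = 1,002,239.44.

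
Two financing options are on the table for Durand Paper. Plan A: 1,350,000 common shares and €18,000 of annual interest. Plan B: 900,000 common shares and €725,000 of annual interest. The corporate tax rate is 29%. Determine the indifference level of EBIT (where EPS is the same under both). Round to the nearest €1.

€2,139,000

Set EPS_A = EPS_B: (EBIT − €18,000)(1 − 0.29) ÷ 1,350,000 = (EBIT − €725,000)(1 − 0.29) ÷ 900,000.
Cancelling (1 − t) and cross-multiplying: 900,000·(EBIT − 18,000) = 1,350,000·(EBIT − 725,000).
EBIT × (1,350,000 − 900,000) = 725,000 × 1,350,000 − 18,000 × 900,000 = 962,550,000,000, so EBIT = 962,550,000,000 ÷ 450,000 = 2,139,000.00.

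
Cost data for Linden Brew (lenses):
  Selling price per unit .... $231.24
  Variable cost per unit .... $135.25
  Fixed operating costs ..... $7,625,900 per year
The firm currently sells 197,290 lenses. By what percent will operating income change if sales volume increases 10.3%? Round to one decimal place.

+17.2%

Contribution at this volume is 197,290 × $95.99 = $18,937,867.10.
EBIT = $18,937,867.10 − $7,625,900 = $11,311,967.10.
So DOL = total CM / EBIT = $18,937,867.10 / $11,311,967.10 = 1.6741.
%ΔEBIT = DOL × %ΔSales = 1.6741 × +10.3% = +17.2%.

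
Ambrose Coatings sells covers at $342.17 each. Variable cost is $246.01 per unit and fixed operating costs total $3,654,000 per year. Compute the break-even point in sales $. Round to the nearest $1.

CM per unit = $342.17 − $246.01 = $96.16; CM ratio = $96.16 / $342.17 = 0.2810.
Break-even revenue = fixed costs × price ÷ CM = $3,654,000 × $342.17 ÷ $96.16 = $13,002,175.

$13,002,175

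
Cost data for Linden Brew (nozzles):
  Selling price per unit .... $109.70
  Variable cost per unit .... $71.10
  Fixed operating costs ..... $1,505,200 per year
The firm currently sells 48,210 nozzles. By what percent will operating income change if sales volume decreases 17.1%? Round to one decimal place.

-89.5%

At 48,210 units, contribution = 48,210 × $38.60 = $1,860,906.00.
Operating income = contribution − fixed costs = $1,860,906.00 − $1,505,200 = $355,706.00.
Degree of operating leverage = $1,860,906.00 / $355,706.00 = 5.2316.
Operating income changes by 5.2316 × -17.1% = -89.5%.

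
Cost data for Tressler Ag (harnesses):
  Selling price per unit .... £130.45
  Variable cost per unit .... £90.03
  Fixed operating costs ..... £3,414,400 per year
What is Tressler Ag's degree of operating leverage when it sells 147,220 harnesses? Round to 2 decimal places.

2.35

At 147,220 units, contribution = 147,220 × £40.42 = £5,950,632.40.
Subtracting fixed costs: EBIT = £5,950,632.40 − £3,414,400 = £2,536,232.40.
So DOL = total CM / EBIT = £5,950,632.40 / £2,536,232.40 = 2.3462.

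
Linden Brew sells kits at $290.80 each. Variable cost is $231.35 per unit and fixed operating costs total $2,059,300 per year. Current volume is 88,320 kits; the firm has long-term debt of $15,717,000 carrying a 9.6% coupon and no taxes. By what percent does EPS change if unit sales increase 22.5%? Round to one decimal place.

+70.2%

Total contribution margin = 88,320 × $59.45 = $5,250,624.00.
Subtracting fixed costs: EBIT = $5,250,624.00 − $2,059,300 = $3,191,324.00.
Interest = $1,508,832.00, so EBIT − I = $1,682,492.00.
DCL = total CM / (EBIT − I) = $5,250,624.00 / $1,682,492.00 = 3.1207.
%ΔEPS = DCL × %ΔSales = 3.1207 × +22.5% = +70.2%.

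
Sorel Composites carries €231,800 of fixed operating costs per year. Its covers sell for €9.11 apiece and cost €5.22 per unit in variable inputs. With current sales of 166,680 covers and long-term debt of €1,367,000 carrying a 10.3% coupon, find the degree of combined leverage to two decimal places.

At 166,680 units, contribution = 166,680 × €3.89 = €648,385.20.
Subtracting fixed costs: EBIT = €648,385.20 − €231,800 = €416,585.20. Interest = €140,801.00, so EBIT − I = €275,784.20.
DCL = contribution ÷ (EBIT − I) = €648,385.20 ÷ €275,784.20 = 2.3511.

2.35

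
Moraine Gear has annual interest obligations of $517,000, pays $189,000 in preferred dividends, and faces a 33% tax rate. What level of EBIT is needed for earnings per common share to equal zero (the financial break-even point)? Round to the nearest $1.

$799,090

Grossing the preferred dividend up to pre-tax terms: $189,000 / (1 − 0.33) = $282,089.55.
EPS = 0 when EBIT covers interest plus the pre-tax preferred burden: $517,000 + $282,089.55 = $799,089.55.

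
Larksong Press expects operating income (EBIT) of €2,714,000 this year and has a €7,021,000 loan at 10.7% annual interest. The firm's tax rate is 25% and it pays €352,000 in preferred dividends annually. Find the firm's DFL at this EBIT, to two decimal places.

1.82

Interest = €751,247.00.
Preferred dividends grossed up pre-tax: €352,000 / (1 − 0.25) = €469,333.33.
DFL = EBIT ÷ [EBIT − I − D_p/(1−t)] = €2,714,000 ÷ [€2,714,000 − €751,247.00 − €469,333.33] = €2,714,000 ÷ €1,493,419.67 = 1.8173.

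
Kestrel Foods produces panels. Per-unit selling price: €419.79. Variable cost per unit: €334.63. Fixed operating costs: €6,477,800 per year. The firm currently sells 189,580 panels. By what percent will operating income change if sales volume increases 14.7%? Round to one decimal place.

+24.6%

Total contribution margin = 189,580 × €85.16 = €16,144,632.80.
EBIT = €16,144,632.80 − €6,477,800 = €9,666,832.80.
DOL = contribution ÷ EBIT = €16,144,632.80 ÷ €9,666,832.80 = 1.6701.
Operating income changes by 1.6701 × +14.7% = +24.6%.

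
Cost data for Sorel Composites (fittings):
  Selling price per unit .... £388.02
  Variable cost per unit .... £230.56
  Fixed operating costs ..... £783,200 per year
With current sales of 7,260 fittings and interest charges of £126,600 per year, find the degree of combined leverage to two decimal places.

4.90

At 7,260 units, contribution = 7,260 × £157.46 = £1,143,159.60.
EBIT = £1,143,159.60 − £783,200 = £359,959.60. Interest = £126,600.00, so EBIT − I = £233,359.60.
Degree of total leverage = total CM / (EBIT − interest) = £1,143,159.60 / £233,359.60 = 4.8987.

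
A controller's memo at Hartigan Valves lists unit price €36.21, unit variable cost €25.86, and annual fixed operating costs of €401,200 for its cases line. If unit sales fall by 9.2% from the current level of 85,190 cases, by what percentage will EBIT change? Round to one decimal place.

-16.9%

At 85,190 units, contribution = 85,190 × €10.35 = €881,716.50.
Subtracting fixed costs: EBIT = €881,716.50 − €401,200 = €480,516.50.
DOL = contribution ÷ EBIT = €881,716.50 ÷ €480,516.50 = 1.8349.
%ΔEBIT = DOL × %ΔSales = 1.8349 × -9.2% = -16.9%.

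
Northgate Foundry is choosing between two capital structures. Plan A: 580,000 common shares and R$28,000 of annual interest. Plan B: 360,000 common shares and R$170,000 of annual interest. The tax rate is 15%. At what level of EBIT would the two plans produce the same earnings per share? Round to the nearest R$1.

At indifference, (EBIT − 28,000)(1 − t)/580,000 = (EBIT − 170,000)(1 − t)/360,000.
The (1 − t) factor cancels: (EBIT − 28,000) × 360,000 = (EBIT − 170,000) × 580,000.
EBIT × (580,000 − 360,000) = 170,000 × 580,000 − 28,000 × 360,000 = 88,520,000,000, so EBIT = 88,520,000,000 ÷ 220,000 = 402,363.64.

R$402,364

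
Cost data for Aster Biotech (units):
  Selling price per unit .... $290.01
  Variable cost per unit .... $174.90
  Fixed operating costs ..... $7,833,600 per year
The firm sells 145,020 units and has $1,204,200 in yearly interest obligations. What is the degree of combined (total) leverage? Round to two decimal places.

Total contribution margin = 145,020 × $115.11 = $16,693,252.20.
Operating income = contribution − fixed costs = $16,693,252.20 − $7,833,600 = $8,859,652.20. Interest = $1,204,200.00.
DOL = $16,693,252.20 ÷ $8,859,652.20 = 1.8842; DFL = $8,859,652.20 ÷ $7,655,452.20 = 1.1573.
Combined leverage = 1.8842 × 1.1573 = 2.1806.

2.18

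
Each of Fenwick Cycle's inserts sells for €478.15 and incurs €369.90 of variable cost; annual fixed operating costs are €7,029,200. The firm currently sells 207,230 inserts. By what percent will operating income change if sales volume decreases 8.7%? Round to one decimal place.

-12.7%

Contribution at this volume is 207,230 × €108.25 = €22,432,647.50.
Operating income = contribution − fixed costs = €22,432,647.50 − €7,029,200 = €15,403,447.50.
So DOL = total CM / EBIT = €22,432,647.50 / €15,403,447.50 = 1.4563.
So EBIT moves 1.4563 × (-8.7%) = -12.7%.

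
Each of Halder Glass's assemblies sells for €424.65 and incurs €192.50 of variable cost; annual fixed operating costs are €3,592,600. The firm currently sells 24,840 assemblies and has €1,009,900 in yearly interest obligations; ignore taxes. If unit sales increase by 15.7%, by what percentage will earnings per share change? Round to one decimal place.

+77.8%

Contribution at this volume is 24,840 × €232.15 = €5,766,606.00.
EBIT = €5,766,606.00 − €3,592,600 = €2,174,006.00.
Interest = €1,009,900.00, so EBIT − I = €1,164,106.00.
DCL = total CM / (EBIT − I) = €5,766,606.00 / €1,164,106.00 = 4.9537.
%ΔEPS = DCL × %ΔSales = 4.9537 × +15.7% = +77.8%.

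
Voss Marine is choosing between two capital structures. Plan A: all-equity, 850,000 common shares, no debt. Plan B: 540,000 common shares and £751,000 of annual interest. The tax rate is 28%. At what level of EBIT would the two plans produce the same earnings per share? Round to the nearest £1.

£2,059,194

Set EPS_A = EPS_B: (EBIT − £0)(1 − 0.28) ÷ 850,000 = (EBIT − £751,000)(1 − 0.28) ÷ 540,000.
Cancelling (1 − t) and cross-multiplying: 540,000·(EBIT − 0) = 850,000·(EBIT − 751,000).
EBIT × (850,000 − 540,000) = 751,000 × 850,000 − 0 × 540,000 = 638,350,000,000, so EBIT = 638,350,000,000 ÷ 310,000 = 2,059,193.55.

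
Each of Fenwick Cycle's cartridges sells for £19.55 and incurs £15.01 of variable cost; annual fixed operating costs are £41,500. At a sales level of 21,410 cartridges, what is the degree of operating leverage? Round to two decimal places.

1.75

Contribution at this volume is 21,410 × £4.54 = £97,201.40.
Operating income = contribution − fixed costs = £97,201.40 − £41,500 = £55,701.40.
Degree of operating leverage = £97,201.40 / £55,701.40 = 1.7450.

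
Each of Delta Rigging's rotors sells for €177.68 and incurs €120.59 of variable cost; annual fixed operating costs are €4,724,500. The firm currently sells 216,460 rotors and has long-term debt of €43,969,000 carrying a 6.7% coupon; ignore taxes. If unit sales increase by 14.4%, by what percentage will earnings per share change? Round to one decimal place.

Total contribution margin = 216,460 × €57.09 = €12,357,701.40.
Operating income = contribution − fixed costs = €12,357,701.40 − €4,724,500 = €7,633,201.40.
After interest of €2,945,923.00, pre-tax earnings = €4,687,278.40.
Degree of combined leverage = contribution ÷ (EBIT − I) = €12,357,701.40 ÷ €4,687,278.40 = 2.6364.
EPS therefore changes by 2.6364 × (+14.4%) = +38.0%.

+38.0%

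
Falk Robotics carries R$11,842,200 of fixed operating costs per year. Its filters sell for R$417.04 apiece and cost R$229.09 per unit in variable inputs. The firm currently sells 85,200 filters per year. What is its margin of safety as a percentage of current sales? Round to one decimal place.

Each unit contributes R$417.04 − R$229.09 = R$187.95. Break-even units = R$11,842,200 ÷ R$187.95 = 63,007.18; break-even revenue = 63,007.18 × R$417.04 = R$26,276,515.50.
Current sales = 85,200 × R$417.04 = R$35,531,808.00.
Margin of safety = (R$35,531,808.00 − R$26,276,515.50) ÷ R$35,531,808.00 = 26.0%.

26.0%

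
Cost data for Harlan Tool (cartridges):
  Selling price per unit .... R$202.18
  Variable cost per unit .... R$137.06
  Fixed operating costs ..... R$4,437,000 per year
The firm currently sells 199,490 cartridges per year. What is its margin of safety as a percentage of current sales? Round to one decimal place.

Contribution margin per unit = R$202.18 − R$137.06 = R$65.12. Break-even units = R$4,437,000 ÷ R$65.12 = 68,135.75; break-even revenue = 68,135.75 × R$202.18 = R$13,775,685.81.
Current sales = 199,490 × R$202.18 = R$40,332,888.20.
Margin of safety = (R$40,332,888.20 − R$13,775,685.81) ÷ R$40,332,888.20 = 65.8%.

65.8%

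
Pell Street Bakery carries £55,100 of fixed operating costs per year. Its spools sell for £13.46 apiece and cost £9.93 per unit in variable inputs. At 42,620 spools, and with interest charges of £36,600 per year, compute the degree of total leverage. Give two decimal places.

Contribution at this volume is 42,620 × £3.53 = £150,448.60.
Operating income = contribution − fixed costs = £150,448.60 − £55,100 = £95,348.60. Interest = £36,600.00, so EBIT − I = £58,748.60.
DCL = contribution ÷ (EBIT − I) = £150,448.60 ÷ £58,748.60 = 2.5609.

2.56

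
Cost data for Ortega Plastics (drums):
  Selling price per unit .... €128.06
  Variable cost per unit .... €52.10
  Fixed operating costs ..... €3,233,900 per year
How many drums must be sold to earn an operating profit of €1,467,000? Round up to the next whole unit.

61,887 drums

Unit CM = price − variable cost = €128.06 − €52.10 = €75.96.
Required volume = (fixed costs + target profit) ÷ CM = (€3,233,900 + €1,467,000) ÷ €75.96 = 61,886.52, so 61,887 drums.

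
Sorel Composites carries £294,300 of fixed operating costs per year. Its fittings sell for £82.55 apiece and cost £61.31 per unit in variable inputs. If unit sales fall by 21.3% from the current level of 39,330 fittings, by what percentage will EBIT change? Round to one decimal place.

-32.9%

Contribution at this volume is 39,330 × £21.24 = £835,369.20.
Subtracting fixed costs: EBIT = £835,369.20 − £294,300 = £541,069.20.
DOL = contribution ÷ EBIT = £835,369.20 ÷ £541,069.20 = 1.5439.
So EBIT moves 1.5439 × (-21.3%) = -32.9%.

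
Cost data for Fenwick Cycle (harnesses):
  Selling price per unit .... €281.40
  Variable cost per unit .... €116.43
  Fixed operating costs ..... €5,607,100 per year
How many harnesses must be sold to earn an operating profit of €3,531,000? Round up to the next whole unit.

Each unit contributes €281.40 − €116.43 = €164.97.
Units = (FC + target) / CM = (€5,607,100 + €3,531,000) / €164.97 = 55,392.50, so 55,393 harnesses.

55,393 harnesses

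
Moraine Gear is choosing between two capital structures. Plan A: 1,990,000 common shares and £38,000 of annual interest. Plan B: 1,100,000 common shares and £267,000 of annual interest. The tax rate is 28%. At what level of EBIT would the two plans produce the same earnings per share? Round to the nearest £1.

Set EPS_A = EPS_B: (EBIT − £38,000)(1 − 0.28) ÷ 1,990,000 = (EBIT − £267,000)(1 − 0.28) ÷ 1,100,000.
The (1 − t) factor cancels: (EBIT − 38,000) × 1,100,000 = (EBIT − 267,000) × 1,990,000.
Solving, EBIT = (267,000·1,990,000 − 38,000·1,100,000) / (1,990,000 − 1,100,000) = 489,530,000,000 / 890,000 = 550,033.71.

£550,034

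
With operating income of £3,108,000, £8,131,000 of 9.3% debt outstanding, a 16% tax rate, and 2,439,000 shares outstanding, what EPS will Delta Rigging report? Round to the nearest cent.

Pre-tax income = £3,108,000 − £756,183.00 = £2,351,817.00.
Net income = £2,351,817.00 × (1 − 0.16) = £1,975,526.28.
EPS = £1,975,526.28 ÷ 2,439,000 = £0.81.

£0.81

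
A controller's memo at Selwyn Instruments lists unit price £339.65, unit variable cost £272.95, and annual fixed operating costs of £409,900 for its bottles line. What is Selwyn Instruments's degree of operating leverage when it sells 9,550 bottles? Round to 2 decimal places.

2.81

At 9,550 units, contribution = 9,550 × £66.70 = £636,985.00.
EBIT = £636,985.00 − £409,900 = £227,085.00.
Degree of operating leverage = £636,985.00 / £227,085.00 = 2.8051.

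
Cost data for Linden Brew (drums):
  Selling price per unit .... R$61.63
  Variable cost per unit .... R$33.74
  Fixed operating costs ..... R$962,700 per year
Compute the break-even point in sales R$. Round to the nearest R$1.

CM per unit = R$61.63 − R$33.74 = R$27.89; CM ratio = R$27.89 / R$61.63 = 0.4525.
Break-even sales = FC ÷ CM ratio = R$962,700 × R$61.63 / R$27.89 = R$2,127,329.

R$2,127,329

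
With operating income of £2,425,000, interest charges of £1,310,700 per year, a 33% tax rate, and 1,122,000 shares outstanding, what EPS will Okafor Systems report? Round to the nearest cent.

Pre-tax income = £2,425,000 − £1,310,700.00 = £1,114,300.00.
After tax at 33%: net income = £1,114,300.00 × 0.67 = £746,581.00.
EPS = £746,581.00 ÷ 1,122,000 = £0.67.

£0.67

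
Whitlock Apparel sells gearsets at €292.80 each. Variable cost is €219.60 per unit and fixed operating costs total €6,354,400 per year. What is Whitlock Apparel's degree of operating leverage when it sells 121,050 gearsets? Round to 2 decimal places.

At 121,050 units, contribution = 121,050 × €73.20 = €8,860,860.00.
Subtracting fixed costs: EBIT = €8,860,860.00 − €6,354,400 = €2,506,460.00.
So DOL = total CM / EBIT = €8,860,860.00 / €2,506,460.00 = 3.5352.

3.54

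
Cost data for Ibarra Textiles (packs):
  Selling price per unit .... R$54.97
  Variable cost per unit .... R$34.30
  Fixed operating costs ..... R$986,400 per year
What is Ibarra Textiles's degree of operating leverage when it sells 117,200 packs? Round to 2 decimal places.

Contribution at this volume is 117,200 × R$20.67 = R$2,422,524.00.
EBIT = R$2,422,524.00 − R$986,400 = R$1,436,124.00.
So DOL = total CM / EBIT = R$2,422,524.00 / R$1,436,124.00 = 1.6868.

1.69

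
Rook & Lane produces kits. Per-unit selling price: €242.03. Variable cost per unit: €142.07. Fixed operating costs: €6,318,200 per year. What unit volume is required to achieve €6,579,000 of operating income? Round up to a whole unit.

Contribution margin per unit = €242.03 − €142.07 = €99.96.
Units = (FC + target) / CM = (€6,318,200 + €6,579,000) / €99.96 = 129,023.61, so 129,024 kits.

129,024 kits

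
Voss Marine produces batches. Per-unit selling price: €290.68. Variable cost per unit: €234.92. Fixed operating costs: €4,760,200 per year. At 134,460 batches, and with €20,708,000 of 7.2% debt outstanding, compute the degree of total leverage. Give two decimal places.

At 134,460 units, contribution = 134,460 × €55.76 = €7,497,489.60.
EBIT = €7,497,489.60 − €4,760,200 = €2,737,289.60. Interest = €1,490,976.00, so EBIT − I = €1,246,313.60.
Degree of total leverage = total CM / (EBIT − interest) = €7,497,489.60 / €1,246,313.60 = 6.0157.

6.02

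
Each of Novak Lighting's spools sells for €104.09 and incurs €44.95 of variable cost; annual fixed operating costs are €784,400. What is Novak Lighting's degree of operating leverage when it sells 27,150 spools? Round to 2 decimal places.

Contribution at this volume is 27,150 × €59.14 = €1,605,651.00.
Operating income = contribution − fixed costs = €1,605,651.00 − €784,400 = €821,251.00.
Degree of operating leverage = €1,605,651.00 / €821,251.00 = 1.9551.

1.96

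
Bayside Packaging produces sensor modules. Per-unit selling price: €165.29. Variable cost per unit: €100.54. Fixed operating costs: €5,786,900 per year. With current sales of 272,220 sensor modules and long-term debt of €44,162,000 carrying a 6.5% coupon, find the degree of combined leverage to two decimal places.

1.97

Contribution at this volume is 272,220 × €64.75 = €17,626,245.00.
Subtracting fixed costs: EBIT = €17,626,245.00 − €5,786,900 = €11,839,345.00. Interest = €2,870,530.00.
DOL = €17,626,245.00 ÷ €11,839,345.00 = 1.4888; DFL = €11,839,345.00 ÷ €8,968,815.00 = 1.3201.
Combined leverage = 1.4888 × 1.3201 = 1.9654.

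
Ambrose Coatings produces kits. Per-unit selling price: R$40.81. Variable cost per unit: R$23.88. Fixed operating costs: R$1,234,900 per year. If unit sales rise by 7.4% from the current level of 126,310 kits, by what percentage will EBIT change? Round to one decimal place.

At 126,310 units, contribution = 126,310 × R$16.93 = R$2,138,428.30.
EBIT = R$2,138,428.30 − R$1,234,900 = R$903,528.30.
DOL = contribution ÷ EBIT = R$2,138,428.30 ÷ R$903,528.30 = 2.3668.
So EBIT moves 2.3668 × (+7.4%) = +17.5%.

+17.5%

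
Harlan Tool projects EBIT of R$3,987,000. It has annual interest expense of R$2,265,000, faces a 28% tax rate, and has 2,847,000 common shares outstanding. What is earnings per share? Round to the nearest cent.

R$0.44

Interest = R$2,265,000.00, so EBT = R$3,987,000 − R$2,265,000.00 = R$1,722,000.00.
Net income = R$1,722,000.00 × (1 − 0.28) = R$1,239,840.00.
Per share: R$1,239,840.00 / 2,847,000 shares = R$0.44.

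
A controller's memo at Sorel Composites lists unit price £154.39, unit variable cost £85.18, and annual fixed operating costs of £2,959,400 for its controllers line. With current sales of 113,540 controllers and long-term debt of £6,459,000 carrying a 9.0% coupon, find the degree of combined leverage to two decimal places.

Total contribution margin = 113,540 × £69.21 = £7,858,103.40.
Operating income = contribution − fixed costs = £7,858,103.40 − £2,959,400 = £4,898,703.40. Interest = £581,310.00.
DOL = £7,858,103.40 ÷ £4,898,703.40 = 1.6041; DFL = £4,898,703.40 ÷ £4,317,393.40 = 1.1346.
Combined leverage = 1.6041 × 1.1346 = 1.8200.

1.82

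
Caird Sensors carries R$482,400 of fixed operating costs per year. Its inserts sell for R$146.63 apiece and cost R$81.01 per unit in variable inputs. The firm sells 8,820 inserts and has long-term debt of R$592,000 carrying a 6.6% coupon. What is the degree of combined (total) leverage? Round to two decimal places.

10.10

Total contribution margin = 8,820 × R$65.62 = R$578,768.40.
Subtracting fixed costs: EBIT = R$578,768.40 − R$482,400 = R$96,368.40. Interest = R$39,072.00, so EBIT − I = R$57,296.40.
Degree of total leverage = total CM / (EBIT − interest) = R$578,768.40 / R$57,296.40 = 10.1013.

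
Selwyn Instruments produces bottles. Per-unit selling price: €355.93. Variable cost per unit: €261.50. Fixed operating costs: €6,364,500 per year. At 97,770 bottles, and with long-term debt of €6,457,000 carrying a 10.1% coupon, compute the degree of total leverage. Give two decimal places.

4.17

Total contribution margin = 97,770 × €94.43 = €9,232,421.10.
Operating income = contribution − fixed costs = €9,232,421.10 − €6,364,500 = €2,867,921.10. Interest = €652,157.00, so EBIT − I = €2,215,764.10.
DCL = contribution ÷ (EBIT − I) = €9,232,421.10 ÷ €2,215,764.10 = 4.1667.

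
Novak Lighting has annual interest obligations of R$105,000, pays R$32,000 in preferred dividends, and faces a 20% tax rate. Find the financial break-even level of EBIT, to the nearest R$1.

R$145,000

Grossing the preferred dividend up to pre-tax terms: R$32,000 / (1 − 0.20) = R$40,000.00.
EPS = 0 when EBIT covers interest plus the pre-tax preferred burden: R$105,000 + R$40,000.00 = R$145,000.00.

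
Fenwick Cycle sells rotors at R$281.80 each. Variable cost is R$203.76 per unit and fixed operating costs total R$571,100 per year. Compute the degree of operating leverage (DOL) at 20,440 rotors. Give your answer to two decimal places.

At 20,440 units, contribution = 20,440 × R$78.04 = R$1,595,137.60.
Operating income = contribution − fixed costs = R$1,595,137.60 − R$571,100 = R$1,024,037.60.
Degree of operating leverage = R$1,595,137.60 / R$1,024,037.60 = 1.5577.

1.56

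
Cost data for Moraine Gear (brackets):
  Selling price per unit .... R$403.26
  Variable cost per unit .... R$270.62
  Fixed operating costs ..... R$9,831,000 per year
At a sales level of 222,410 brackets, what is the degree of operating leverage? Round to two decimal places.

At 222,410 units, contribution = 222,410 × R$132.64 = R$29,500,462.40.
Subtracting fixed costs: EBIT = R$29,500,462.40 − R$9,831,000 = R$19,669,462.40.
So DOL = total CM / EBIT = R$29,500,462.40 / R$19,669,462.40 = 1.4998.

1.50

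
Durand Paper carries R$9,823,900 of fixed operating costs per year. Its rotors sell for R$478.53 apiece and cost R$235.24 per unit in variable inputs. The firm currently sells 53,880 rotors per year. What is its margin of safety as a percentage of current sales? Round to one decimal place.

25.1%

Each unit contributes R$478.53 − R$235.24 = R$243.29. Break-even units = R$9,823,900 ÷ R$243.29 = 40,379.38; break-even revenue = 40,379.38 × R$478.53 = R$19,322,745.97.
Current sales = 53,880 × R$478.53 = R$25,783,196.40.
Margin of safety = (R$25,783,196.40 − R$19,322,745.97) ÷ R$25,783,196.40 = 25.1%.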